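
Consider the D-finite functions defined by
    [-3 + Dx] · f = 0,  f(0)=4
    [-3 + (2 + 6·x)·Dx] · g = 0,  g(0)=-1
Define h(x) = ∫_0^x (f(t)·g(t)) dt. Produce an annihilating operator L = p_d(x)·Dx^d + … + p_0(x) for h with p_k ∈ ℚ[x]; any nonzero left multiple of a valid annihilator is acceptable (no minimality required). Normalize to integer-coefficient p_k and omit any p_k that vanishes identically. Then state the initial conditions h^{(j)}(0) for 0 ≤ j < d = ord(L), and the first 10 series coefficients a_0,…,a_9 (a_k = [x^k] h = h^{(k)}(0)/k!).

L = (-9 - 18·x)·Dx + (2 + 6·x)·Dx^2  (order 2).
h: a_k = 0, -4, -9, -21/2, -153/16, -891/160, -2889/640, 7209/8960, -818667/143360, 3203631/286720, …
ICs: h(0) = 0, h′(0) = -4.

f: a_k = 4, 12, 18, 18, 27/2, 81/10, 81/20, 243/140, 729/1120, 243/1120, …
g: a_k = -1, -3/2, 9/8, -27/16, 405/128, -1701/256, 15309/1024, -72171/2048, 2814669/32768, -14073345/65536, …
L₀ := L_f ⊗_s L_g (sym. prod.), ord ≤ 1.
Integrate: L := L₀·Dx.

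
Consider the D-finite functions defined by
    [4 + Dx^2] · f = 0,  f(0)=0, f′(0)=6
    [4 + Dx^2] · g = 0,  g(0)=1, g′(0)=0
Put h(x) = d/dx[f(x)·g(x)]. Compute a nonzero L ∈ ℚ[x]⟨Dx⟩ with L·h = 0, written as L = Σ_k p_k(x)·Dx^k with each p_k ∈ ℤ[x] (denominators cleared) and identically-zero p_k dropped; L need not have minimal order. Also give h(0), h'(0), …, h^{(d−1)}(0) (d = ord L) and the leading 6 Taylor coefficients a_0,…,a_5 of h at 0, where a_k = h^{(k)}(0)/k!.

L = 16 + Dx^2  (order 2).
h: a_k = 6, 0, -48, 0, 64, 0, …
ICs: h(0) = 6, h′(0) = 0.

f: a_k = 0, 6, 0, -4, 0, 4/5, …
g: a_k = 1, 0, -2, 0, 2/3, 0, …
Sym-product of L_f,L_g gives L₀ (≤ ord 4).
h=h₀': d/dx-closure on L₀ ⇒ L.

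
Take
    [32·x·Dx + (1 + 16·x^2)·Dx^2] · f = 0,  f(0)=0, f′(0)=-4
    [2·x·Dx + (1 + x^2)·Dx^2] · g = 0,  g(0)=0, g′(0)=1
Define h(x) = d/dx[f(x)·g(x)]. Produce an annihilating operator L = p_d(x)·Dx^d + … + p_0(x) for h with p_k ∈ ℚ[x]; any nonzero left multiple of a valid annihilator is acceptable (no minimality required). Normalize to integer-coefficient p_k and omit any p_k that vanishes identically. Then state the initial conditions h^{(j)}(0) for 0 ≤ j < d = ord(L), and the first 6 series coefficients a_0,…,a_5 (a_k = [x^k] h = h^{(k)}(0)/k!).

L = (-384·x - 10880·x^3 - 16384·x^5 + 34816·x^7 + 98304·x^9) + (-68 - 3916·x^2 - 19584·x^4 - 14336·x^6 + 121856·x^8 + 147456·x^10)·Dx + (-136·x - 2632·x^3 - 6528·x^5 + 16448·x^7 + 69632·x^9 + 49152·x^11)·Dx^2 + (-1 - 34·x^2 - 305·x^4 + 4880·x^8 + 8704·x^10 + 4096·x^12)·Dx^3  (order 3).
h: a_k = 0, -8, 0, 272/3, 0, -19144/15, …
ICs: h(0) = 0, h′(0) = -8, h′′(0) = 0.

f: a_k = 0, -4, 0, 64/3, 0, -1024/5, …
g: a_k = 0, 1, 0, -1/3, 0, 1/5, …
h₀=f·g: eliminate ⇒ L₀, order ≤ 2·2.
Differentiate: ansatz ord ≤ ord L₀ ⇒ L.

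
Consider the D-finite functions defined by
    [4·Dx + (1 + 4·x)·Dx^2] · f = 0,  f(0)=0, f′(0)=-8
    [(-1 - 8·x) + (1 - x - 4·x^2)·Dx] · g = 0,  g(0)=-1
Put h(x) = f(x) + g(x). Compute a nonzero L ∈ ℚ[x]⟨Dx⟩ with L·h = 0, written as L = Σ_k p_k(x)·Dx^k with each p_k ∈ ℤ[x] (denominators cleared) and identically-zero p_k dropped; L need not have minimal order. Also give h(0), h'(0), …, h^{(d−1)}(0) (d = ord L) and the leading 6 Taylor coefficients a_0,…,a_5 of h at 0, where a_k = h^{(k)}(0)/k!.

f: a_k = 0, -8, 16, -128/3, 128, -2048/5, …
g: a_k = -1, -1, -5, -9, -29, -65, …
Weyl lclm of L_f,L_g ⇒ L₀ (ord ≤ 3).
L = (-268 - 1616·x - 5504·x^2 - 4608·x^3 - 6144·x^4)·Dx + (-11 - 360·x - 3008·x^2 - 7680·x^3 - 9472·x^4 - 10240·x^5)·Dx^2 + (7 + 67·x + 154·x^2 - 136·x^3 - 928·x^4 - 2176·x^5 - 2048·x^6)·Dx^3  (order 3).
h: a_k = -1, -9, 11, -155/3, 99, -2373/5, …
ICs: h(0) = -1, h′(0) = -9, h′′(0) = 22.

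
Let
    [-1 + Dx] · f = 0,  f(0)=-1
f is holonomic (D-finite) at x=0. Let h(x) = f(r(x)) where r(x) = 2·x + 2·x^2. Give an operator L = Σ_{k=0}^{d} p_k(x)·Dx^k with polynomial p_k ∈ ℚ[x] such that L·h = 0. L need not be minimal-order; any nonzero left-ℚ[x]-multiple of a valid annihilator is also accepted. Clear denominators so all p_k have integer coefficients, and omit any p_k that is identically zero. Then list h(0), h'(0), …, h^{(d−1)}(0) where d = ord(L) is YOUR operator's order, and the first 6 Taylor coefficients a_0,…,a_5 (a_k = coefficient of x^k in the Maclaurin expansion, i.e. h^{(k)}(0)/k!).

L = (-2 - 4·x) + Dx  (order 1).
h: a_k = -1, -2, -4, -16/3, -20/3, -104/15, …
ICs: h(0) = -1.

f: a_k = -1, -1, -1/2, -1/6, -1/24, -1/120, …
L₀ from L_f via x↦r, Dx↦r'^{-1}Dx.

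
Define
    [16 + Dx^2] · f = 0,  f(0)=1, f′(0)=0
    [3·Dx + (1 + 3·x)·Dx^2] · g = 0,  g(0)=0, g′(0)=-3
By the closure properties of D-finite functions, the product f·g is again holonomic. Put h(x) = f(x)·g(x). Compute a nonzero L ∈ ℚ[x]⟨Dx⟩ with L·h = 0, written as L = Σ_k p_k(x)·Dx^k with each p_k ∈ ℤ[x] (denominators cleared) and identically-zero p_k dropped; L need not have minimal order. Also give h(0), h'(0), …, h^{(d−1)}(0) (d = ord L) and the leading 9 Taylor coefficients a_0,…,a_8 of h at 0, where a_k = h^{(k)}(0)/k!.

L = (2272 + 127488·x + 781056·x^2 + 1769472·x^3 + 1327104·x^4) + (4416 + 50112·x + 165888·x^2 + 165888·x^3)·Dx + (1022 + 19392·x + 102816·x^2 + 221184·x^3 + 165888·x^4)·Dx^2 + (276 + 3132·x + 10368·x^2 + 10368·x^3)·Dx^3 + (55 + 714·x + 3375·x^2 + 6912·x^3 + 5184·x^4)·Dx^4  (order 4).
h: a_k = 0, -3, 9/2, 15, -63/4, -43/5, 15/2, -269/105, 1541/40, …
ICs: h(0) = 0, h′(0) = -3, h′′(0) = 9, h′′′(0) = 90.

f: a_k = 1, 0, -8, 0, 32/3, 0, -256/45, 0, 512/315, …
g: a_k = 0, -3, 9/2, -9, 81/4, -243/5, 243/2, -2187/7, 6561/8, …
h₀=f·g: eliminate ⇒ L₀, order ≤ 2·2.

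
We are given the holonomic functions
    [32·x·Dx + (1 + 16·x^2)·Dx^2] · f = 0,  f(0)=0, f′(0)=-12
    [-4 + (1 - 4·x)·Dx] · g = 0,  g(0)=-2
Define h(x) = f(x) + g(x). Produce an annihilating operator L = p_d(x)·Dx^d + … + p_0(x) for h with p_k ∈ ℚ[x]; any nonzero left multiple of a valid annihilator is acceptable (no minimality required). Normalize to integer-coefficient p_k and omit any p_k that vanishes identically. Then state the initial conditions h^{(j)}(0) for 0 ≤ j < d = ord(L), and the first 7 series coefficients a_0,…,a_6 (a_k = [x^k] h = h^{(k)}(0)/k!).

L = (32 - 512·x - 1536·x^2)·Dx + (-16 + 32·x - 256·x^2 - 1536·x^3)·Dx^2 + (1 - 256·x^4)·Dx^3  (order 3).
h: a_k = -2, -20, -32, -64, -512, -13312/5, -8192, …
ICs: h(0) = -2, h′(0) = -20, h′′(0) = -64.

f: a_k = 0, -12, 0, 64, 0, -3072/5, 0, …
g: a_k = -2, -8, -32, -128, -512, -2048, -8192, …
f+g: L₀ = lclm(L_f,L_g), ord ≤ 2+1.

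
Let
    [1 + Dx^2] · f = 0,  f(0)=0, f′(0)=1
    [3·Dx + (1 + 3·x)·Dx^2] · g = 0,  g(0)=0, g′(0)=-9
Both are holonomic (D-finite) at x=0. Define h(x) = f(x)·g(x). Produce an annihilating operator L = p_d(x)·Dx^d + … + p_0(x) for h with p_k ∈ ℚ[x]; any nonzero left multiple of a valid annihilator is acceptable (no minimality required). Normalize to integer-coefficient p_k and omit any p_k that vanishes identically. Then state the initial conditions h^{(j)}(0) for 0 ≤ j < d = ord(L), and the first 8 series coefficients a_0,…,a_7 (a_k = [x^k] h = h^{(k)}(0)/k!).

L = (-203 - 222·x - 189·x^2 + 432·x^3 + 324·x^4) + (-84 - 108·x + 648·x^2 + 648·x^3)·Dx + (-208 - 228·x - 54·x^2 + 864·x^3 + 648·x^4)·Dx^2 + (-84 - 108·x + 648·x^2 + 648·x^3)·Dx^3 + (-5 - 6·x + 135·x^2 + 432·x^3 + 324·x^4)·Dx^4  (order 4).
h: a_k = 0, 0, -9, 27/2, -51/2, 117/2, -1131/8, 28359/80, …
ICs: h(0) = 0, h′(0) = 0, h′′(0) = -18, h′′′(0) = 81.

f: a_k = 0, 1, 0, -1/6, 0, 1/120, 0, -1/5040, …
g: a_k = 0, -9, 27/2, -27, 243/4, -729/5, 729/2, -6561/7, …
L₀ := L_f ⊗_s L_g (sym. prod.), ord ≤ 4.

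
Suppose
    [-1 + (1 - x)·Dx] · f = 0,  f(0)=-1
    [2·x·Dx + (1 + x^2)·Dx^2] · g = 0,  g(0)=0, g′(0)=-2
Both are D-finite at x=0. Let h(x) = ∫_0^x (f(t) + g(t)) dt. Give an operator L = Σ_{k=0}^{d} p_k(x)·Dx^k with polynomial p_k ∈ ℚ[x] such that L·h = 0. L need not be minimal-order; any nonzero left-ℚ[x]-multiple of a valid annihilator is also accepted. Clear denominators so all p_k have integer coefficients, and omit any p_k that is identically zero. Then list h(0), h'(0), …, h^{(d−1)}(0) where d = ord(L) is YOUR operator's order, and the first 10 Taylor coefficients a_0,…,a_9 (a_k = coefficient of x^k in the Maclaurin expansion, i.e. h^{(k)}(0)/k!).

f: a_k = -1, -1, -1, -1, -1, -1, -1, -1, -1, -1, …
g: a_k = 0, -2, 0, 2/3, 0, -2/5, 0, 2/7, 0, -2/9, …
Weyl lclm of L_f,L_g ⇒ L₀ (ord ≤ 3).
∫: right-multiply L₀ by Dx.
L = (-2 + 8·x + 6·x^2)·Dx^2 + (4 - 2·x + 4·x^2 + 6·x^3)·Dx^3 + (-1 + x^4)·Dx^4  (order 4).
h: a_k = 0, -1, -3/2, -1/3, -1/12, -1/5, -7/30, -1/7, -5/56, -1/9, …
ICs: h(0) = 0, h′(0) = -1, h′′(0) = -3, h′′′(0) = -2.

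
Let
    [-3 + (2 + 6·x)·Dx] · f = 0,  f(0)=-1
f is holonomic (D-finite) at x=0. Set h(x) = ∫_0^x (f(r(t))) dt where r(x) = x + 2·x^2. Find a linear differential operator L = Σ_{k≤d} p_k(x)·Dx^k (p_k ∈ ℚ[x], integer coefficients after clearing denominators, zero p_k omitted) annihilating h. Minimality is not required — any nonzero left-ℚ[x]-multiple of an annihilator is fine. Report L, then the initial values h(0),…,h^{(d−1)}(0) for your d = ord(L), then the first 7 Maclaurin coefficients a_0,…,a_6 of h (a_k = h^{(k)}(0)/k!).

f: a_k = -1, -3/2, 9/8, -27/16, 405/128, -1701/256, 15309/1024, …
Change of var in L_f (x↦r) gives L₀.
Integrate: L := L₀·Dx.
L = (-3 - 12·x)·Dx + (2 + 6·x + 12·x^2)·Dx^2  (order 2).
h: a_k = 0, -1, -3/4, -5/8, 45/64, -63/128, -135/512, …
ICs: h(0) = 0, h′(0) = -1.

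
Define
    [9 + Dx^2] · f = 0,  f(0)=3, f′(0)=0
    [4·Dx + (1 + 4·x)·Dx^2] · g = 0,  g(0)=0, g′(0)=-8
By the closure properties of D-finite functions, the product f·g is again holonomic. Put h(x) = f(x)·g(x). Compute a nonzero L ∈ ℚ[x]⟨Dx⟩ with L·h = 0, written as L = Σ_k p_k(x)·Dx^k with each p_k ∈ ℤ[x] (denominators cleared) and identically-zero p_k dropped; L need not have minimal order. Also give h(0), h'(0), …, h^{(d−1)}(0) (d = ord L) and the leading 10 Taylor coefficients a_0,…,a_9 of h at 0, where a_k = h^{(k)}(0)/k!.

L = (-2043 - 1296·x + 44064·x^2 + 186624·x^3 + 186624·x^4) + (72 + 5472·x + 31104·x^2 + 41472·x^3)·Dx + (-182 + 864·x + 12096·x^2 + 41472·x^3 + 41472·x^4)·Dx^2 + (8 + 608·x + 3456·x^2 + 4608·x^3)·Dx^3 + (5 + 112·x + 800·x^2 + 2304·x^3 + 2304·x^4)·Dx^4  (order 4).
h: a_k = 0, -24, 48, -20, 168, -3669/5, 2530, -624507/70, 159837/5, -194189089/1680, …
ICs: h(0) = 0, h′(0) = -24, h′′(0) = 96, h′′′(0) = -120.

f: a_k = 3, 0, -27/2, 0, 81/8, 0, -243/80, 0, 2187/4480, 0, …
g: a_k = 0, -8, 16, -128/3, 128, -2048/5, 4096/3, -32768/7, 16384, -524288/9, …
Product ⇒ symmetric product L₀, ord ≤ 4.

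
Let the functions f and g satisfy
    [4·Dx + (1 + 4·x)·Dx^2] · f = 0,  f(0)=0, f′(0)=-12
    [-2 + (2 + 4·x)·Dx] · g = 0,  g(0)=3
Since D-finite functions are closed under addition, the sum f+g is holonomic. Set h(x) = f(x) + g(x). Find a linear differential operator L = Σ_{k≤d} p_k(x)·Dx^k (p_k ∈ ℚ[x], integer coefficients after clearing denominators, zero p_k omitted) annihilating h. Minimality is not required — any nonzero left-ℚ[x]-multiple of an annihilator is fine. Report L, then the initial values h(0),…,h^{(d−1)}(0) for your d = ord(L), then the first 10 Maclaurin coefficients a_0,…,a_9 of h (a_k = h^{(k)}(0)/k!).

f: a_k = 0, -12, 24, -64, 192, -3072/5, 2048, -49152/7, 24576, -262144/3, …
g: a_k = 3, 3, -3/2, 3/2, -15/8, 21/8, -63/16, 99/16, -1287/128, 2145/128, …
f+g: L₀ = lclm(L_f,L_g), ord ≤ 2+1.
L = (20 + 16·x)·Dx + (29 + 104·x + 80·x^2)·Dx^2 + (3 + 22·x + 48·x^2 + 32·x^3)·Dx^3  (order 3).
h: a_k = 3, -9, 45/2, -125/2, 1521/8, -24471/40, 32705/16, -785739/112, 3144441/128, -33547997/384, …
ICs: h(0) = 3, h′(0) = -9, h′′(0) = 45.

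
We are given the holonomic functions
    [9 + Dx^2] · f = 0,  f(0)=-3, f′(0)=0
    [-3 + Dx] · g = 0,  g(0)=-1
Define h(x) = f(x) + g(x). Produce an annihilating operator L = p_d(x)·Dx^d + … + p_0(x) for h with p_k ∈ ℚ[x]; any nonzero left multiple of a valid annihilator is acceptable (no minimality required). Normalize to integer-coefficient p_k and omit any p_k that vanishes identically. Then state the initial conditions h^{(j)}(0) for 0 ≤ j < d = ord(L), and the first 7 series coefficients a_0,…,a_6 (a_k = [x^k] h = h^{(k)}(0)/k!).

L = -27 + 9·Dx - 3·Dx^2 + Dx^3  (order 3).
h: a_k = -4, -3, 9, -9/2, -27/2, -81/40, 81/40, …
ICs: h(0) = -4, h′(0) = -3, h′′(0) = 18.

f: a_k = -3, 0, 27/2, 0, -81/8, 0, 243/80, …
g: a_k = -1, -3, -9/2, -9/2, -27/8, -81/40, -81/80, …
Weyl lclm of L_f,L_g ⇒ L₀ (ord ≤ 3).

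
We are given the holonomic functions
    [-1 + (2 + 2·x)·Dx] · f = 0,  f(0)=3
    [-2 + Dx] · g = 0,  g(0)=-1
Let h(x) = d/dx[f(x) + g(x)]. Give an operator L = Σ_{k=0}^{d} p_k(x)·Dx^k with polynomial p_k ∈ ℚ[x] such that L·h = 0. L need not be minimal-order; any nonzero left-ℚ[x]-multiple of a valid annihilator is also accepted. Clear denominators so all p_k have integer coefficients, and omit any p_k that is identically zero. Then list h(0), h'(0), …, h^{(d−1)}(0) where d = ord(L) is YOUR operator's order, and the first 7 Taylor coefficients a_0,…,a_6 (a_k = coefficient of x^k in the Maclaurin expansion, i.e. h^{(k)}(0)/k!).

L = (-14 - 8·x) + (-13 - 32·x - 16·x^2)·Dx + (10 + 18·x + 8·x^2)·Dx^2  (order 2).
h: a_k = -1/2, -19/4, -55/16, -301/96, -709/768, -6931/7680, 14801/92160, …
ICs: h(0) = -1/2, h′(0) = -19/4.

f: a_k = 3, 3/2, -3/8, 3/16, -15/128, 21/256, -63/1024, …
g: a_k = -1, -2, -2, -4/3, -2/3, -4/15, -4/45, …
Sum ⇒ L₀ = lclm(L_f,L_g) in ℚ(x)⟨Dx⟩.
h=h₀': d/dx-closure on L₀ ⇒ L.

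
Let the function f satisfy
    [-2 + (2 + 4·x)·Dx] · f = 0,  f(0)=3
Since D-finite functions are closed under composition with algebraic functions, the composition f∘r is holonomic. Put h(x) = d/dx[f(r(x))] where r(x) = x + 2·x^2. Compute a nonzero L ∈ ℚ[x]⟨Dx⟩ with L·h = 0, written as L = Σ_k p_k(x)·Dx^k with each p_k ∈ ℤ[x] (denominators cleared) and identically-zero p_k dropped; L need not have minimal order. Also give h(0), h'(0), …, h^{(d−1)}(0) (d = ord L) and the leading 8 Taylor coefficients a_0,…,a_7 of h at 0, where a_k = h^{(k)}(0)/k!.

f: a_k = 3, 3, -3/2, 3/2, -15/8, 21/8, -63/16, 99/16, …
f∘r: x↦r, Dx↦Dx/r' in L_f ⇒ L₀.
h=h₀': d/dx-closure on L₀ ⇒ L.
L = 3 + (-1 - 6·x - 12·x^2 - 16·x^3)·Dx  (order 1).
h: a_k = 3, 9, -27/2, 9/2, 225/8, -513/8, 441/16, 2601/16, …
ICs: h(0) = 3.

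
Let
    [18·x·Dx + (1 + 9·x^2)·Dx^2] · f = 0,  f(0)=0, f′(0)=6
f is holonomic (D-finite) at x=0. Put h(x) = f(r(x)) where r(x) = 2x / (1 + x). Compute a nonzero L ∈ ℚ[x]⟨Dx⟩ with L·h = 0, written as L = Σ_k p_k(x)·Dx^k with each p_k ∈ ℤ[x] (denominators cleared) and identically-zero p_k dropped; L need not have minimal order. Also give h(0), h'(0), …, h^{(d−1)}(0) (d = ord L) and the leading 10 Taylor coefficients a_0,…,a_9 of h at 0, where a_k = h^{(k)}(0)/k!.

f: a_k = 0, 6, 0, -18, 0, 486/5, 0, -4374/7, 0, 4374, …
f∘r: x↦r, Dx↦Dx/r' in L_f ⇒ L₀.
L = (2 + 74·x)·Dx + (1 + 2·x + 37·x^2)·Dx^2  (order 2).
h: a_k = 0, 12, -12, -132, 420, 11292/5, -14124, -248316/7, 454020, 213708, …
ICs: h(0) = 0, h′(0) = 12.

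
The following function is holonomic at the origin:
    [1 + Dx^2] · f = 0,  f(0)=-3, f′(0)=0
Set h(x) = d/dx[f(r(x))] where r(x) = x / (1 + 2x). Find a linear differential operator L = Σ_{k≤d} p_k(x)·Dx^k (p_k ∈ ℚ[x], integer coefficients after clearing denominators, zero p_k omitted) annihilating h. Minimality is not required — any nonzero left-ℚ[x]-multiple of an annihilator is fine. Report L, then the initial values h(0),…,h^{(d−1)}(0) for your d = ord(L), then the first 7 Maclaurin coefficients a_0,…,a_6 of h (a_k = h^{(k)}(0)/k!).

L = (25 + 96·x + 96·x^2) + (12 + 72·x + 144·x^2 + 96·x^3)·Dx + (1 + 8·x + 24·x^2 + 32·x^3 + 16·x^4)·Dx^2  (order 2).
h: a_k = 0, 3, -18, 143/2, -235, 27601/40, -37527/20, …
ICs: h(0) = 0, h′(0) = 3.

f: a_k = -3, 0, 3/2, 0, -1/8, 0, 1/240, …
Change of var in L_f (x↦r) gives L₀.
h₀' ⇒ L via d/dx closure of L₀.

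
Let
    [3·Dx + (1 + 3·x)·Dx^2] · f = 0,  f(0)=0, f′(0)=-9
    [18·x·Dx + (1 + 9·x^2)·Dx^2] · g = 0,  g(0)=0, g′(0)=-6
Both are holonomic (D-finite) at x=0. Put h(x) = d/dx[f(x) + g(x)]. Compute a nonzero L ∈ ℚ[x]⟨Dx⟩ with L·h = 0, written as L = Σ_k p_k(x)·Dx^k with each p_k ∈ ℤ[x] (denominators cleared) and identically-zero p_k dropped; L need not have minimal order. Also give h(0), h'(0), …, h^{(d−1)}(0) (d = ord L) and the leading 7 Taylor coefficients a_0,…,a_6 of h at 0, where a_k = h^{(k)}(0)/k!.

f: a_k = 0, -9, 27/2, -27, 243/4, -729/5, 729/2, …
g: a_k = 0, -6, 0, 18, 0, -486/5, 0, …
Weyl lclm of L_f,L_g ⇒ L₀ (ord ≤ 4).
Differentiate: ansatz ord ≤ ord L₀ ⇒ L.
L = (-18 - 162·x + 486·x^2 + 486·x^3) + (-12 - 36·x + 972·x^3 + 972·x^4)·Dx + (-1 + 3·x + 18·x^2 + 54·x^3 + 243·x^4 + 243·x^5)·Dx^2  (order 2).
h: a_k = -15, 27, -27, 243, -1215, 2187, -2187, …
ICs: h(0) = -15, h′(0) = 27.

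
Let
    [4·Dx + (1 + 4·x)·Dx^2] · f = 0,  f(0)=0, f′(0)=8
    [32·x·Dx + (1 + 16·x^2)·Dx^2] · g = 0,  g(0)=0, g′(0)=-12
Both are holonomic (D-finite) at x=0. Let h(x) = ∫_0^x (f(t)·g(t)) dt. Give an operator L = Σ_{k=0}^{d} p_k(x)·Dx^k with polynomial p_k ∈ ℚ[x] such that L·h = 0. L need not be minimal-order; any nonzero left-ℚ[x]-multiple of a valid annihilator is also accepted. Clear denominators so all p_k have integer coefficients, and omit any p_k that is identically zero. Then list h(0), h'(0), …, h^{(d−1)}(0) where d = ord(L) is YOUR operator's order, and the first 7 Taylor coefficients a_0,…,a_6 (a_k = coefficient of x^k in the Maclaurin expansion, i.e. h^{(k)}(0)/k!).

L = (1536 + 11264·x + 81920·x^2 + 638976·x^3 + 1966080·x^4 + 3407872·x^5 + 4194304·x^7)·Dx^2 + (288 + 7936·x + 78848·x^2 + 495616·x^3 + 2228224·x^4 + 6094848·x^5 + 9175040·x^6 + 3145728·x^7 + 14680064·x^8)·Dx^3 + (48 + 1024·x + 12288·x^2 + 79872·x^3 + 368640·x^4 + 1277952·x^5 + 3145728·x^6 + 4718592·x^7 + 3145728·x^8 + 8388608·x^9)·Dx^4 + (5 + 72·x + 592·x^2 + 3584·x^3 + 16896·x^4 + 61440·x^5 + 172032·x^6 + 393216·x^7 + 589824·x^8 + 524288·x^9 + 1048576·x^10)·Dx^5  (order 5).
h: a_k = 0, 0, 0, -32, 48, 0, 256/3, …
ICs: h(0) = 0, h′(0) = 0, h′′(0) = 0, h′′′(0) = -192, h′′′′(0) = 1152.

f: a_k = 0, 8, -16, 128/3, -128, 2048/5, -4096/3, …
g: a_k = 0, -12, 0, 64, 0, -3072/5, 0, …
h₀=f·g: eliminate ⇒ L₀, order ≤ 2·2.
h=∫h₀ ⇒ L = L₀·Dx.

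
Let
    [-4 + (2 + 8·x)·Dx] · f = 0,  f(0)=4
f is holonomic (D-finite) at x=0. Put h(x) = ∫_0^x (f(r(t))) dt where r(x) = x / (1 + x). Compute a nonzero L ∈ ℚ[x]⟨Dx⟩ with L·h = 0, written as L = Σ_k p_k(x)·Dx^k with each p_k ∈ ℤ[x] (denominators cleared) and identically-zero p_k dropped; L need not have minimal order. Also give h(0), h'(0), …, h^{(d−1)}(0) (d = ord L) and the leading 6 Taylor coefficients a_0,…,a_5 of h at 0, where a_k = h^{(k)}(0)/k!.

f: a_k = 4, 8, -8, 16, -40, 112, …
Change of var in L_f (x↦r) gives L₀.
Integrate: L := L₀·Dx.
L = -2·Dx + (1 + 6·x + 5·x^2)·Dx^2  (order 2).
h: a_k = 0, 4, 4, -16/3, 10, -24, …
ICs: h(0) = 0, h′(0) = 4.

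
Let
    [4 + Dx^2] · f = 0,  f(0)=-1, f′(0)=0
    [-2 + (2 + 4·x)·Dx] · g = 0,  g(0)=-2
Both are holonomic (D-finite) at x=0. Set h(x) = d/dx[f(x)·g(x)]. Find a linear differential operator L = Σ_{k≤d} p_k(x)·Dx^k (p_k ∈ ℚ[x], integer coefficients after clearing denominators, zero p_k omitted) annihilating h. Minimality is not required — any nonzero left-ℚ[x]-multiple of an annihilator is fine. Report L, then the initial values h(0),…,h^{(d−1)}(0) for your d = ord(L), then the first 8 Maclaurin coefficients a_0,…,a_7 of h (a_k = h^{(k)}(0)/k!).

f: a_k = -1, 0, 2, 0, -2/3, 0, 4/45, 0, …
g: a_k = -2, -2, 1, -1, 5/4, -7/4, 21/8, -33/8, …
Product ⇒ symmetric product L₀, ord ≤ 2.
Differentiate: ansatz ord ≤ ord L₀ ⇒ L.
L = (53 + 288·x + 544·x^2 + 512·x^3 + 256·x^4) + (-2 - 36·x - 96·x^2 - 64·x^3)·Dx + (7 + 44·x + 108·x^2 + 128·x^3 + 64·x^4)·Dx^2  (order 2).
h: a_k = 2, -10, -9, 25/3, 65/12, -349/60, 2807/360, -44047/2520, …
ICs: h(0) = 2, h′(0) = -10.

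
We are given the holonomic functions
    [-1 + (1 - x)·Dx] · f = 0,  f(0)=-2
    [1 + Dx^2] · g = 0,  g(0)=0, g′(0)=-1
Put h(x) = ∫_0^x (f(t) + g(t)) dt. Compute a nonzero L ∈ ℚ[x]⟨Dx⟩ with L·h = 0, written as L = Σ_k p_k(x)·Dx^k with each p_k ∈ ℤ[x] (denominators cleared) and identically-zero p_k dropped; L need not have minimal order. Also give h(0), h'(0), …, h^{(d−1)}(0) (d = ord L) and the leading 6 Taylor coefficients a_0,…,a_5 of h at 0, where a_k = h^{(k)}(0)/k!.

L = (7 - 2·x + x^2)·Dx + (-3 + 5·x - 3·x^2 + x^3)·Dx^2 + (7 - 2·x + x^2)·Dx^3 + (-3 + 5·x - 3·x^2 + x^3)·Dx^4  (order 4).
h: a_k = 0, -2, -3/2, -2/3, -11/24, -2/5, …
ICs: h(0) = 0, h′(0) = -2, h′′(0) = -3, h′′′(0) = -4.

f: a_k = -2, -2, -2, -2, -2, -2, …
g: a_k = 0, -1, 0, 1/6, 0, -1/120, …
Weyl lclm of L_f,L_g ⇒ L₀ (ord ≤ 3).
h=∫₀ˣh₀: take L = L₀·Dx.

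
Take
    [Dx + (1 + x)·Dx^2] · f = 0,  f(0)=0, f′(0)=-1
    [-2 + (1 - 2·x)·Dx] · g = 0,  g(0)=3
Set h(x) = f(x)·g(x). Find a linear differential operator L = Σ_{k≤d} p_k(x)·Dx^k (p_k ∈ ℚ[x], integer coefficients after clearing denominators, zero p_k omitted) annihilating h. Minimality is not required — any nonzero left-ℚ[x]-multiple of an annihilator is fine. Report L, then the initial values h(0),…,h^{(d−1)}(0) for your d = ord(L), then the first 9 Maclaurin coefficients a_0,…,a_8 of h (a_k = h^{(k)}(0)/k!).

f: a_k = 0, -1, 1/2, -1/3, 1/4, -1/5, 1/6, -1/7, 1/8, …
g: a_k = 3, 6, 12, 24, 48, 96, 192, 384, 768, …
f·g: L₀ = L_f ⊗_s L_g, ord ≤ 2·1.
L = 2 + (3 + 6·x)·Dx + (-1 + x + 2·x^2)·Dx^2  (order 2).
h: a_k = 0, -3, -9/2, -10, -77/4, -391/10, -777/10, -5454/35, -87159/280, …
ICs: h(0) = 0, h′(0) = -3.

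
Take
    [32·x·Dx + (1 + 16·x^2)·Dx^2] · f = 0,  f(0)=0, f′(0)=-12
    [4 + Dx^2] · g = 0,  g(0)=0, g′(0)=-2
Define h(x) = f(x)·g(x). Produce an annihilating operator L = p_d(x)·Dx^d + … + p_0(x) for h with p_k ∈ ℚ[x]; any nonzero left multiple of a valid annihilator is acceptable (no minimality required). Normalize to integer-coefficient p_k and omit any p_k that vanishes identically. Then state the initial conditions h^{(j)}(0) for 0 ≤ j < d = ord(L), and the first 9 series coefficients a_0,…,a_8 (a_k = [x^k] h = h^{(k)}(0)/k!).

L = (1360 + 60416·x^2 + 106496·x^4 + 262144·x^6 + 1048576·x^8) + (2304·x + 45056·x^3 + 196608·x^5 + 1048576·x^7)·Dx + (360 + 15872·x^2 + 36864·x^4 + 131072·x^6 + 524288·x^8)·Dx^2 + (576·x + 11264·x^3 + 49152·x^5 + 262144·x^7)·Dx^3 + (5 + 192·x^2 + 2560·x^4 + 16384·x^6 + 65536·x^8)·Dx^4  (order 4).
h: a_k = 0, 0, 24, 0, -144, 0, 3952/3, 0, -14880, …
ICs: h(0) = 0, h′(0) = 0, h′′(0) = 48, h′′′(0) = 0.

f: a_k = 0, -12, 0, 64, 0, -3072/5, 0, 49152/7, 0, …
g: a_k = 0, -2, 0, 4/3, 0, -4/15, 0, 8/315, 0, …
f·g: L₀ = L_f ⊗_s L_g, ord ≤ 2·2.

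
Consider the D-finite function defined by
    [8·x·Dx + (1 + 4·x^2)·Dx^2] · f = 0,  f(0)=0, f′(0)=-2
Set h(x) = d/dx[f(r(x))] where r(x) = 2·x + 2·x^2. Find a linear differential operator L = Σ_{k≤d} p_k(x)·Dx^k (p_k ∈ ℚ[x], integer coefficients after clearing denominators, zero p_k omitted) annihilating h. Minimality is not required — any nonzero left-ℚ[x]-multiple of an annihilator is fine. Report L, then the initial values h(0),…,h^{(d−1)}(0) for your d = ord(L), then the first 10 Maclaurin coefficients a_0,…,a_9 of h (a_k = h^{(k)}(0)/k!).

f: a_k = 0, -2, 0, 8/3, 0, -32/5, 0, 128/7, 0, -512/9, …
f∘r: x↦r, Dx↦Dx/r' in L_f ⇒ L₀.
Derive L from L₀ (diff closure).
L = (-2 + 32·x + 128·x^2 + 192·x^3 + 96·x^4) + (1 + 2·x + 16·x^2 + 64·x^3 + 80·x^4 + 32·x^5)·Dx  (order 1).
h: a_k = -4, -8, 64, 256, -704, -6016, 2048, 114688, 171008, -1804288, …
ICs: h(0) = -4.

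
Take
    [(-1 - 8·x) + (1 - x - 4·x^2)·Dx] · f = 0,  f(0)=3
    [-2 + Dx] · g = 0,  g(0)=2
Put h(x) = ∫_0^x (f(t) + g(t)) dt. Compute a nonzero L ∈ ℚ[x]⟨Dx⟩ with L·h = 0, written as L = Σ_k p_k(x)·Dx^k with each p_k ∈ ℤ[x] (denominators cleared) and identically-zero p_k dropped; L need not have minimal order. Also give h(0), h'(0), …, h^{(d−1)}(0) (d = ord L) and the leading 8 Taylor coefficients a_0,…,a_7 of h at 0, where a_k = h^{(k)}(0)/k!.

L = (-16 - 20·x - 240·x^2 - 128·x^3)·Dx + (6 + 32·x + 124·x^2 - 32·x^3 - 64·x^4)·Dx^2 + (1 - 11·x - 2·x^2 + 48·x^3 + 32·x^4)·Dx^3  (order 3).
h: a_k = 0, 5, 7/2, 19/3, 89/12, 53/3, 2933/90, 24443/315, …
ICs: h(0) = 0, h′(0) = 5, h′′(0) = 7.

f: a_k = 3, 3, 15, 27, 87, 195, 543, 1323, …
g: a_k = 2, 4, 4, 8/3, 4/3, 8/15, 8/45, 16/315, …
Weyl lclm of L_f,L_g ⇒ L₀ (ord ≤ 2).
h=∫₀ˣh₀: take L = L₀·Dx.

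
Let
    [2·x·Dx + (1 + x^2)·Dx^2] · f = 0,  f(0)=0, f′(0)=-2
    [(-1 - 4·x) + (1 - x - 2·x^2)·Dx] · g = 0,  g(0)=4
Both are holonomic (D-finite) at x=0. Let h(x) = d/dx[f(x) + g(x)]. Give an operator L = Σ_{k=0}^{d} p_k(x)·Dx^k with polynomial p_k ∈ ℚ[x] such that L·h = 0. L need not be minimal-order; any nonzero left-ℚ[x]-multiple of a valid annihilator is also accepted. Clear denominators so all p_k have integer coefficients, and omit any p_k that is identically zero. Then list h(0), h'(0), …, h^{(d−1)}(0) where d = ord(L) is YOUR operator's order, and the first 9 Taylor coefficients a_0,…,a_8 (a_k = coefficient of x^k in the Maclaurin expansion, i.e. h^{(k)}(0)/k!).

L = (6 - 24·x - 162·x^2 - 240·x^3 - 384·x^4 - 48·x^6) + (-16 - 74·x - 88·x^2 - 226·x^3 - 212·x^4 - 304·x^5 - 12·x^6 - 48·x^7)·Dx + (3 + 4·x + 8·x^2 - 28·x^3 - 27·x^4 - 36·x^5 - 40·x^6 - 4·x^7 - 8·x^8)·Dx^2  (order 2).
h: a_k = 2, 24, 62, 176, 418, 1032, 2382, 5472, 12274, …
ICs: h(0) = 2, h′(0) = 24.

f: a_k = 0, -2, 0, 2/3, 0, -2/5, 0, 2/7, 0, …
g: a_k = 4, 4, 12, 20, 44, 84, 172, 340, 684, …
Sum ⇒ L₀ = lclm(L_f,L_g) in ℚ(x)⟨Dx⟩.
Differentiate: ansatz ord ≤ ord L₀ ⇒ L.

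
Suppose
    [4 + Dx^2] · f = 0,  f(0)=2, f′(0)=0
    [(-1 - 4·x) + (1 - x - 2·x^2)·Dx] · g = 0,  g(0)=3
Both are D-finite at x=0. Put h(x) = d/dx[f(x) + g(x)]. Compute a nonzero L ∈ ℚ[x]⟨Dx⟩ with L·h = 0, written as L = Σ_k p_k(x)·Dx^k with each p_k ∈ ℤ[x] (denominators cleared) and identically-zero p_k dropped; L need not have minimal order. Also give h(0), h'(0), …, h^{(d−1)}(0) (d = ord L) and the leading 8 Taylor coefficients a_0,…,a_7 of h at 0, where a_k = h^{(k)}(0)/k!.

f: a_k = 2, 0, -4, 0, 4/3, 0, -8/45, 0, …
g: a_k = 3, 3, 9, 15, 33, 63, 129, 255, …
L₀ := lclm(L_f,L_g); ord L₀ ≤ 2+1.
Derive L from L₀ (diff closure).
L = (576 + 2400·x + 5616·x^2 + 3360·x^3 + 3840·x^4 + 1152·x^5 + 768·x^6) + (-68 - 236·x + 240·x^2 + 488·x^3 + 560·x^4 + 672·x^5 + 448·x^6 + 256·x^7)·Dx + (144 + 600·x + 1404·x^2 + 840·x^3 + 960·x^4 + 288·x^5 + 192·x^6)·Dx^2 + (-17 - 59·x + 60·x^2 + 122·x^3 + 140·x^4 + 168·x^5 + 112·x^6 + 64·x^7)·Dx^3  (order 3).
h: a_k = 3, 10, 45, 412/3, 315, 11594/15, 1785, 1292792/315, …
ICs: h(0) = 3, h′(0) = 10, h′′(0) = 90.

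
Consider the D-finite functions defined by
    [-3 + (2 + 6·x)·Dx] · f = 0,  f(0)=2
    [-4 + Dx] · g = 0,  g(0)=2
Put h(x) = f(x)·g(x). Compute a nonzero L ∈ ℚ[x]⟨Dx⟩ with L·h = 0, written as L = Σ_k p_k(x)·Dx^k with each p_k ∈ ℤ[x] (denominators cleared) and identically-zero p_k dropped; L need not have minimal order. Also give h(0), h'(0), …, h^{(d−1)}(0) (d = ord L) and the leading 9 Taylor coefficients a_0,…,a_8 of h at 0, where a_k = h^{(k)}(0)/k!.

L = (-11 - 24·x) + (2 + 6·x)·Dx  (order 1).
h: a_k = 4, 22, 103/2, 953/12, 8161/96, 76883/960, 497863/11520, 9695729/161280, -133285631/2580480, …
ICs: h(0) = 4.

f: a_k = 2, 3, -9/4, 27/8, -405/64, 1701/128, -15309/512, 72171/1024, -2814669/16384, …
g: a_k = 2, 8, 16, 64/3, 64/3, 256/15, 512/45, 2048/315, 1024/315, …
h₀=f·g: eliminate ⇒ L₀, order ≤ 1·1.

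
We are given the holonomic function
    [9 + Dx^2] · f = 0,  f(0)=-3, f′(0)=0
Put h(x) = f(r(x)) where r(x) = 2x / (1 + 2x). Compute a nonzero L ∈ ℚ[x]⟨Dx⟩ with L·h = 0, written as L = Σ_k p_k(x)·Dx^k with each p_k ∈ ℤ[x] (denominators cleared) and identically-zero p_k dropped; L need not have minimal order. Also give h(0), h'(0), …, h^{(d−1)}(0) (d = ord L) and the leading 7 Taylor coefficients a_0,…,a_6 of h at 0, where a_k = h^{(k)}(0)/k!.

f: a_k = -3, 0, 27/2, 0, -81/8, 0, 243/80, …
Substitute x→r, Dx→(1/r')Dx; clear ⇒ L₀.
L = 36 + (4 + 24·x + 48·x^2 + 32·x^3)·Dx + (1 + 8·x + 24·x^2 + 32·x^3 + 16·x^4)·Dx^2  (order 2).
h: a_k = -3, 0, 54, -216, 486, -432, -9828/5, …
ICs: h(0) = -3, h′(0) = 0.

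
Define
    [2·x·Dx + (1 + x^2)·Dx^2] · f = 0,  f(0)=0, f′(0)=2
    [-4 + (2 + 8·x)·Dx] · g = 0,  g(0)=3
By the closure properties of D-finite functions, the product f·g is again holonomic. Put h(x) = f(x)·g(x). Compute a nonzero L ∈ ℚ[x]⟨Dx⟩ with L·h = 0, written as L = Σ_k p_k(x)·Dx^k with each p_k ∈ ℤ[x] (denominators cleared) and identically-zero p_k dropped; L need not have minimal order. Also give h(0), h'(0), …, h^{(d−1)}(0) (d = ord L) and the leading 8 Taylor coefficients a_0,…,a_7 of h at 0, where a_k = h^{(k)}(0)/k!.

f: a_k = 0, 2, 0, -2/3, 0, 2/5, 0, -2/7, …
g: a_k = 3, 6, -6, 12, -30, 84, -252, 792, …
Sym-product of L_f,L_g gives L₀ (≤ ord 2).
L = (12 - 4·x - 4·x^2) + (-4 - 14·x + 12·x^2 + 16·x^3)·Dx + (1 + 8·x + 17·x^2 + 8·x^3 + 16·x^4)·Dx^2  (order 2).
h: a_k = 0, 6, 12, -14, 20, -274/5, 812/5, -17054/35, …
ICs: h(0) = 0, h′(0) = 6.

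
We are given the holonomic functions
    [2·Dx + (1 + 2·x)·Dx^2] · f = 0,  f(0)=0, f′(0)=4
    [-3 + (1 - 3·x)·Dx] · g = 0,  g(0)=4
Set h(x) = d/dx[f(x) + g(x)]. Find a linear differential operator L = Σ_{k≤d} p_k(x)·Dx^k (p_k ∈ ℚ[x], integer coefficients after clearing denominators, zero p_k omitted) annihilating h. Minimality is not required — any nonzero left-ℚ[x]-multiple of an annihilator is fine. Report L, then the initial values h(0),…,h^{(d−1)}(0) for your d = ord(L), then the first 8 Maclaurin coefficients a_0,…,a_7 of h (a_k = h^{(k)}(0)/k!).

f: a_k = 0, 4, -4, 16/3, -8, 64/5, -64/3, 256/7, …
g: a_k = 4, 12, 36, 108, 324, 972, 2916, 8748, …
Weyl lclm of L_f,L_g ⇒ L₀ (ord ≤ 3).
Differentiate: ansatz ord ≤ ord L₀ ⇒ L.
L = (-78 - 36·x) + (-23 - 132·x - 72·x^2)·Dx + (4 - x - 27·x^2 - 18·x^3)·Dx^2  (order 2).
h: a_k = 16, 64, 340, 1264, 4924, 17368, 61492, 209440, …
ICs: h(0) = 16, h′(0) = 64.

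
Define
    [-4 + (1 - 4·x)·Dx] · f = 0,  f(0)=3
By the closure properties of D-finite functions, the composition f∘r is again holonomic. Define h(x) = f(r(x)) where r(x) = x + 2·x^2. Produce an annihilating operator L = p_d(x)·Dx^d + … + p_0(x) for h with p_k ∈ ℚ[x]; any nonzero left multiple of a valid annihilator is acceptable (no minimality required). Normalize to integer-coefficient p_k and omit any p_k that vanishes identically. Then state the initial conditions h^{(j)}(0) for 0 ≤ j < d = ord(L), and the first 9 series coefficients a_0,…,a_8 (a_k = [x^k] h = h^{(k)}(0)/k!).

L = (4 + 16·x) + (-1 + 4·x + 8·x^2)·Dx  (order 1).
h: a_k = 3, 12, 72, 384, 2112, 11520, 62976, 344064, 1880064, …
ICs: h(0) = 3.

f: a_k = 3, 12, 48, 192, 768, 3072, 12288, 49152, 196608, …
f∘r: x↦r, Dx↦Dx/r' in L_f ⇒ L₀.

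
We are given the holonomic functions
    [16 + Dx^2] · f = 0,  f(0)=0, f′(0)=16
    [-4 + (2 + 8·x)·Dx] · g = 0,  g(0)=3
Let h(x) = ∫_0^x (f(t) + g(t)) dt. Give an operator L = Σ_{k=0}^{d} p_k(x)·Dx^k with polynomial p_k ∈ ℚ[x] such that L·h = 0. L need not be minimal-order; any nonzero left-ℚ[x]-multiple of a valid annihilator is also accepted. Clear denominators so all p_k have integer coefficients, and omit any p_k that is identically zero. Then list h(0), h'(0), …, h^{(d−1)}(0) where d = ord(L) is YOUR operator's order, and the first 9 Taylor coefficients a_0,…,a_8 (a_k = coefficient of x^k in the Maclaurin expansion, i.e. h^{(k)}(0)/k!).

f: a_k = 0, 16, 0, -128/3, 0, 512/15, 0, -4096/315, 0, …
g: a_k = 3, 6, -6, 12, -30, 84, -252, 792, -2574, …
f+g: L₀ = lclm(L_f,L_g), ord ≤ 2+1.
∫: right-multiply L₀ by Dx.
L = (-224 - 1024·x - 2048·x^2)·Dx + (48 + 704·x + 3072·x^2 + 4096·x^3)·Dx^2 + (-14 - 64·x - 128·x^2)·Dx^3 + (3 + 44·x + 192·x^2 + 256·x^3)·Dx^4  (order 4).
h: a_k = 0, 3, 11, -2, -23/3, -6, 886/45, -36, 30673/315, …
ICs: h(0) = 0, h′(0) = 3, h′′(0) = 22, h′′′(0) = -12.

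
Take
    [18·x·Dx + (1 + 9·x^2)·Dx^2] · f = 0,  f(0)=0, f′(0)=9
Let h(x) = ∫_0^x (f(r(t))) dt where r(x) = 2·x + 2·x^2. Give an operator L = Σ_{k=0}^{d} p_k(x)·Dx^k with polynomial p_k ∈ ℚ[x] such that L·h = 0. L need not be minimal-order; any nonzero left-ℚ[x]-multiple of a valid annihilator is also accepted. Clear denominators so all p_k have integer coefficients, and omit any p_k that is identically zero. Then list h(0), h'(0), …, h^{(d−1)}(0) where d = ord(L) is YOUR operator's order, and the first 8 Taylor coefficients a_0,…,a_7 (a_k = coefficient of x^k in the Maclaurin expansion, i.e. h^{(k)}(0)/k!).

L = (-2 + 72·x + 288·x^2 + 432·x^3 + 216·x^4)·Dx^2 + (1 + 2·x + 36·x^2 + 144·x^3 + 180·x^4 + 72·x^5)·Dx^3  (order 3).
h: a_k = 0, 0, 9, 6, -54, -648/5, 3348/5, 23112/7, …
ICs: h(0) = 0, h′(0) = 0, h′′(0) = 18.

f: a_k = 0, 9, 0, -27, 0, 729/5, 0, -6561/7, …
h₀=f(r): pull back L_f along r ⇒ L₀.
h=∫₀ˣh₀: take L = L₀·Dx.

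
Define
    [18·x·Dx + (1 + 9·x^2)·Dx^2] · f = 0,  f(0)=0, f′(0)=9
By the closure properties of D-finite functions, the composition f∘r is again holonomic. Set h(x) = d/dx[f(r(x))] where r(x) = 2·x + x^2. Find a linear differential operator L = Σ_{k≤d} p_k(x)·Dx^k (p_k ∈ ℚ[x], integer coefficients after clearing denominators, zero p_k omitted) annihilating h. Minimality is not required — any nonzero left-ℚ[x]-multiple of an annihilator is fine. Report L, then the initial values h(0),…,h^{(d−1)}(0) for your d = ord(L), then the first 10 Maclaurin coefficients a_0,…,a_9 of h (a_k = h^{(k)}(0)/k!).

L = (-1 + 72·x + 144·x^2 + 108·x^3 + 27·x^4) + (1 + x + 36·x^2 + 72·x^3 + 45·x^4 + 9·x^5)·Dx  (order 1).
h: a_k = 18, 18, -648, -1296, 22518, 69822, -758160, -3312576, 24577506, 145918098, …
ICs: h(0) = 18.

f: a_k = 0, 9, 0, -27, 0, 729/5, 0, -6561/7, 0, 6561, …
h₀=f(r): pull back L_f along r ⇒ L₀.
h₀' ⇒ L via d/dx closure of L₀.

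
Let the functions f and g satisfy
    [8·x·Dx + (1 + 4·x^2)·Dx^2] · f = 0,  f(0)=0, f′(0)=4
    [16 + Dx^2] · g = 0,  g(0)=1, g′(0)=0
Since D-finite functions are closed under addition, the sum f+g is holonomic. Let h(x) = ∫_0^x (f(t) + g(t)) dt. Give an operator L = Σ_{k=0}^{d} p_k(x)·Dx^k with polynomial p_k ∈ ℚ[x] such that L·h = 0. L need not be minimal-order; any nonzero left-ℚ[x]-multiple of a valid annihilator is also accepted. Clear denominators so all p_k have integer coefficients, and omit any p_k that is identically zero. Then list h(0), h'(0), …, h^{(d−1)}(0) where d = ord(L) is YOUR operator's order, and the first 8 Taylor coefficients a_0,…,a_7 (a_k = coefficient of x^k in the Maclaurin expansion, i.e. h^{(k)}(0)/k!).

L = (-512·x + 5120·x^3 + 4096·x^5)·Dx^2 + (16 + 512·x^2 + 2304·x^4 + 2048·x^6)·Dx^3 + (-32·x + 320·x^3 + 256·x^5)·Dx^4 + (1 + 32·x^2 + 144·x^4 + 128·x^6)·Dx^5  (order 5).
h: a_k = 0, 1, 2, -8/3, -4/3, 32/15, 32/15, -256/315, …
ICs: h(0) = 0, h′(0) = 1, h′′(0) = 4, h′′′(0) = -16, h′′′′(0) = -32.

f: a_k = 0, 4, 0, -16/3, 0, 64/5, 0, -256/7, …
g: a_k = 1, 0, -8, 0, 32/3, 0, -256/45, 0, …
Weyl lclm of L_f,L_g ⇒ L₀ (ord ≤ 4).
Integrate: L := L₀·Dx.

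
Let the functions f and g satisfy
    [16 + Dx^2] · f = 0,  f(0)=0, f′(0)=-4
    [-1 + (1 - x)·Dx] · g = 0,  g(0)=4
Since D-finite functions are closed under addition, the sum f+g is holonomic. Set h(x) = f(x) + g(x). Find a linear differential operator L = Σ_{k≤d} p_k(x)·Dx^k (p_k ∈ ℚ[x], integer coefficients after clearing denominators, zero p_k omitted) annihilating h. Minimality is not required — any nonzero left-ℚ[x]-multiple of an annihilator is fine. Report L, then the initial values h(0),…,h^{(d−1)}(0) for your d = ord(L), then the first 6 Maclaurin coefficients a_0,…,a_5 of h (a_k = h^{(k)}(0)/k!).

L = (-176 + 256·x - 128·x^2) + (144 - 400·x + 384·x^2 - 128·x^3)·Dx + (-11 + 16·x - 8·x^2)·Dx^2 + (9 - 25·x + 24·x^2 - 8·x^3)·Dx^3  (order 3).
h: a_k = 4, 0, 4, 44/3, 4, -68/15, …
ICs: h(0) = 4, h′(0) = 0, h′′(0) = 8.

f: a_k = 0, -4, 0, 32/3, 0, -128/15, …
g: a_k = 4, 4, 4, 4, 4, 4, …
h₀=f+g: left-lcm gives L₀, ord ≤ 3.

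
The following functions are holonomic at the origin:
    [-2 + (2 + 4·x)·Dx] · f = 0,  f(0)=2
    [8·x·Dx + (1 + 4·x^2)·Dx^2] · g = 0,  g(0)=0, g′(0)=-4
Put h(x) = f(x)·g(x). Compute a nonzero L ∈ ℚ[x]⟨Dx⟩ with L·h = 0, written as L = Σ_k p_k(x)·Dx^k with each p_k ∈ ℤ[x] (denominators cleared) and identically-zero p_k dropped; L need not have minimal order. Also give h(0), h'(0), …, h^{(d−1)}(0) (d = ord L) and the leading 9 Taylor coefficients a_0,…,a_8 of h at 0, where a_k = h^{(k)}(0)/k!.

f: a_k = 2, 2, -1, 1, -5/4, 7/4, -21/8, 33/8, -429/64, …
g: a_k = 0, -4, 0, 16/3, 0, -64/5, 0, 256/7, 0, …
f·g: L₀ = L_f ⊗_s L_g, ord ≤ 1·2.
L = (3 - 8·x - 4·x^2) + (-2 + 4·x + 24·x^2 + 16·x^3)·Dx + (1 + 4·x + 8·x^2 + 16·x^3 + 16·x^4)·Dx^2  (order 2).
h: a_k = 0, -8, -8, 44/3, 20/3, -389/15, -409/15, 18853/210, 11167/210, …
ICs: h(0) = 0, h′(0) = -8.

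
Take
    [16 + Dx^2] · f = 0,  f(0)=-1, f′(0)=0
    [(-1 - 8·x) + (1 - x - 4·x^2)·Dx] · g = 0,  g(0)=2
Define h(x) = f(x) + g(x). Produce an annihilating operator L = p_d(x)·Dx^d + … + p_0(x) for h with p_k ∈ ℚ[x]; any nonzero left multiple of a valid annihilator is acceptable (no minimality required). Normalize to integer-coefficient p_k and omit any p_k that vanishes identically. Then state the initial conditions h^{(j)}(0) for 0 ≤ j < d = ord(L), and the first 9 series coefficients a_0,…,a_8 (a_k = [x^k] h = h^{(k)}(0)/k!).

f: a_k = -1, 0, 8, 0, -32/3, 0, 256/45, 0, -512/315, …
g: a_k = 2, 2, 10, 18, 58, 130, 362, 882, 2330, …
Weyl lclm of L_f,L_g ⇒ L₀ (ord ≤ 3).
L = (-560 - 4608·x - 1664·x^2 - 6144·x^3 - 10240·x^4 - 16384·x^5) + (208 - 272·x - 896·x^2 + 1408·x^3 + 1536·x^4 - 6144·x^5 - 8192·x^6)·Dx + (-35 - 288·x - 104·x^2 - 384·x^3 - 640·x^4 - 1024·x^5)·Dx^2 + (13 - 17·x - 56·x^2 + 88·x^3 + 96·x^4 - 384·x^5 - 512·x^6)·Dx^3  (order 3).
h: a_k = 1, 2, 18, 18, 142/3, 130, 16546/45, 882, 733438/315, …
ICs: h(0) = 1, h′(0) = 2, h′′(0) = 36.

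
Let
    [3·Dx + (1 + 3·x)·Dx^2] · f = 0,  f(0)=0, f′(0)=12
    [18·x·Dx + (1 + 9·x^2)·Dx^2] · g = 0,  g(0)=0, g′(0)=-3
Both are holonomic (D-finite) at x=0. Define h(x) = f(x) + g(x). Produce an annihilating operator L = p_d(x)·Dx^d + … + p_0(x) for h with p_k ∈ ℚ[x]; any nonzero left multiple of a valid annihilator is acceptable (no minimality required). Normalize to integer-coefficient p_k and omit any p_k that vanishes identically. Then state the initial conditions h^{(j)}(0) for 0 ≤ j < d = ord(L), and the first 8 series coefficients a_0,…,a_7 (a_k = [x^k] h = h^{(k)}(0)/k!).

f: a_k = 0, 12, -18, 36, -81, 972/5, -486, 8748/7, …
g: a_k = 0, -3, 0, 9, 0, -243/5, 0, 2187/7, …
Sum ⇒ L₀ = lclm(L_f,L_g) in ℚ(x)⟨Dx⟩.
L = (-18 - 162·x + 486·x^2 + 486·x^3)·Dx + (-12 - 36·x + 972·x^3 + 972·x^4)·Dx^2 + (-1 + 3·x + 18·x^2 + 54·x^3 + 243·x^4 + 243·x^5)·Dx^3  (order 3).
h: a_k = 0, 9, -18, 45, -81, 729/5, -486, 10935/7, …
ICs: h(0) = 0, h′(0) = 9, h′′(0) = -36.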